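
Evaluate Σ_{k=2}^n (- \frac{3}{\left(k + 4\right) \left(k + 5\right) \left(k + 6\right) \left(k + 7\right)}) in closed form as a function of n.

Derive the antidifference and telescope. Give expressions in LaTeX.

S(n) = \frac{- n^{3} - 18 n^{2} - 107 n + 126}{336 \left(n^{3} + 18 n^{2} + 107 n + 210\right)}

t_(k+1)/t_k = (k + 4)/(k + 8).
Factor: A=k + 4; B=k + 8; C=1.
Need (k + 4)·f(k+1) − (k + 7)·f(k) = 1.
Degrees (1,1,0) ⇒ d ≤ 3.
Solving with deg f ≤ 3: f(k) = k*(k**2 + 15*k + 74)/360.
Get s_k = R·t_k = k*(-k**2 - 15*k - 74)/(120*(k + 4)*(k + 5)*(k + 6)) with R(k) = B(k−1)f(k)/C(k) = k*(k + 7)*(k**2 + 15*k + 74)/360.
Verify: -3/(k**4 + 22*k**3 + 179*k**2 + 638*k + 840) matches t_k.
s_(n+1) = (-n**3 - 18*n**2 - 107*n - 90)/(120*(n**3 + 18*n**2 + 107*n + 210)) and s_(2) = -3/560, so S(n) = (-n**3 - 18*n**2 - 107*n + 126)/(336*(n**3 + 18*n**2 + 107*n + 210)).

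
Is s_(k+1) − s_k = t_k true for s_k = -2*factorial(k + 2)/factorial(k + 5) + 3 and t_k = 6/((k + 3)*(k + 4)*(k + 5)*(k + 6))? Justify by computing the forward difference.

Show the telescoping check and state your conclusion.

Valid: the claim telescopes to t_k.

s_(k+1) = -2*factorial(k + 3)/factorial(k + 6) + 3
s_(k+1) − s_k = 6/((k + 3)*(k + 4)*(k + 5)*(k + 6))
(s_(k+1) − s_k) − t_k = 0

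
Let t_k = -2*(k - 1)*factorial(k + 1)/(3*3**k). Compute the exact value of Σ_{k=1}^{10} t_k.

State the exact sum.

Σ = -3941428/729

t_(k+1)/t_k = k*(k + 2)/(3*(k - 1)).
Factor: A=k/3 + 2/3; B=1; C=k - 1.
Set up (k/3 + 2/3)·f(k+1) − (1)·f(k) − (k - 1) = 0.
d = 0 from the (1,0,1) case.
Solving with deg f ≤ 0: f(k) = 3.
Then R = B(k−1)f/C = 3/(k - 1), so s_k = R(k)·t_k = -2*factorial(k + 1)/3**k.
Check: Δs_k = -2*(k - 1)*factorial(k + 1)/(3*3**k). ✓
Sum = s_(11) − s_(1); s_(11) = -3942400/729, s_(1) = -4/3 ⇒ -3941428/729.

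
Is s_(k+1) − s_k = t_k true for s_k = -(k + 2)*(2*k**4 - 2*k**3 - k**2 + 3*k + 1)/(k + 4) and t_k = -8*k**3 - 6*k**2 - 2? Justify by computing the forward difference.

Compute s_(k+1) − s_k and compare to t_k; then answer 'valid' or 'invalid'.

Invalid: residual 2*(6*k**4 + 40*k**3 + 25*k**2 - k + 7)/(k**2 + 9*k + 20) ≠ 0.

s_(k+1) = (-2*k**5 - 12*k**4 - 23*k**3 - 18*k**2 - 12*k - 9)/(k + 5)
s_(k+1) − s_k = 2*(-4*k**5 - 33*k**4 - 67*k**3 - 36*k**2 - 10*k - 13)/(k**2 + 9*k + 20)
(s_(k+1) − s_k) − t_k = 2*(6*k**4 + 40*k**3 + 25*k**2 - k + 7)/(k**2 + 9*k + 20)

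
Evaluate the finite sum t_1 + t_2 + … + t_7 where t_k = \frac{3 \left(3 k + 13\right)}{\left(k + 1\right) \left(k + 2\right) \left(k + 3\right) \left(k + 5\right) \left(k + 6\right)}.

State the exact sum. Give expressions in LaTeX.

Σ = 21/260

Ratio r(k) = (k + 1)*(k + 5)*(3*k + 16)/((k + 4)*(k + 7)*(3*k + 13)).
Take A(k)=k + 1, B(k)=k + 7, C(k)=k**2 + 25*k/3 + 52/3.
Need (k + 1)·f(k+1) − (k + 6)·f(k) = k**2 + 25*k/3 + 52/3.
deg f ≤ 5 (via 1,1,2).
A polynomial solution: f(k) = k*(k + 3)*(k + 4)*(k**2 + 8*k + 17)/30.
Certificate R = B(k−1)f/C = k*(k + 3)*(k + 6)*(k**2 + 8*k + 17)/(10*(3*k + 13)) gives s_k = 3*k*(k**2 + 8*k + 17)/(10*(k**3 + 8*k**2 + 17*k + 10)).
Check: Δs_k = 3*(3*k + 13)/(k**5 + 17*k**4 + 107*k**3 + 307*k**2 + 396*k + 180). ✓
Telescoping: Σ = s_(8) − s_(1) = 58/195 − (13/60) = 21/260.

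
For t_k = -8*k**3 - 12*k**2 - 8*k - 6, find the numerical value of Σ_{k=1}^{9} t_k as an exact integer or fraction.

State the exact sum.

Σ = -20034

Step 1: r(k) = (4*k**3 + 18*k**2 + 28*k + 17)/(4*k**3 + 6*k**2 + 4*k + 3).
Gosper form: A/B · C(k+1)/C(k) with A=1, B=1, C=k**3 + 3*k**2/2 + k + 3/4.
Need (1)·f(k+1) − (1)·f(k) = k**3 + 3*k**2/2 + k + 3/4.
Bound: deg f ≤ 4.
Match coefficients ⇒ f(k) = k*(k**3 + 2)/4.
Certificate R = B(k−1)f/C = k*(k**3 + 2)/(4*k**3 + 6*k**2 + 4*k + 3) gives s_k = 2*k*(-k**3 - 2).
Check: Δs_k = -8*k**3 - 12*k**2 - 8*k - 6. ✓
Σ_(k=1)^(9) t_k = s_(10) − s_(1) = -20040 − (-6) = -20034.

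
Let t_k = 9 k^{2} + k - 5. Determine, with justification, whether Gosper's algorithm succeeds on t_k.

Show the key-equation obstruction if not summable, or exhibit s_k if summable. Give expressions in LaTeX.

Ratio r(k) = (k + 9*(k + 1)**2 - 4)/(9*k**2 + k - 5).
Normal form (A,B,C) = (1, 1, k**2 + k/9 - 5/9).
Need (1)·f(k+1) − (1)·f(k) = k**2 + k/9 - 5/9.
Degrees (0,0,2) ⇒ d ≤ 3.
Coefficient equations give f(k) = k*(k - 2)*(3*k + 2)/9.
Certificate R = B(k−1)f/C = k*(k - 2)*(3*k + 2)/(9*k**2 + k - 5) gives s_k = k*(3*k**2 - 4*k - 4).
Verify: 9*k**2 + k - 5 matches t_k.

Yes. s_k = k \left(3 k^{2} - 4 k - 4\right).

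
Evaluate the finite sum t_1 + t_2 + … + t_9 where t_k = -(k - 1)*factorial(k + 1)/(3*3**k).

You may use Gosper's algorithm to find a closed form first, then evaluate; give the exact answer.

t_(k+1)/t_k = k*(k + 2)/(3*(k - 1)).
A = k/3 + 2/3, B = 1, C = k - 1.
Need (k/3 + 2/3)·f(k+1) − (1)·f(k) = k - 1.
d = 0 from the (1,0,1) case.
A polynomial solution: f(k) = 3.
Certificate R = B(k−1)f/C = 3/(k - 1) gives s_k = -factorial(k + 1)/3**k.
s_(k+1) − s_k = -(k - 1)*factorial(k + 1)/(3*3**k) = t_k.
Telescoping: Σ = s_(10) − s_(1) = -492800/729 − (-2/3) = -492314/729.

Σ = -492314/729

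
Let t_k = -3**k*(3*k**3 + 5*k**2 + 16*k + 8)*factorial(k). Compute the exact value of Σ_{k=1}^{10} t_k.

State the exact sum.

The ratio is 3*(3*k**4 + 17*k**3 + 49*k**2 + 67*k + 32)/(3*k**3 + 5*k**2 + 16*k + 8).
Gosper form: A/B · C(k+1)/C(k) with A=3*k + 3, B=1, C=k**3 + 5*k**2/3 + 16*k/3 + 8/3.
Key eq: (3*k + 3)·f(k+1) = (1)·f(k) + (k**3 + 5*k**2/3 + 16*k/3 + 8/3).
Degrees (1,0,3) ⇒ d ≤ 2.
Match coefficients ⇒ f(k) = (k**2 - k + 4)/3.
Certificate R = B(k−1)f/C = (k**2 - k + 4)/(3*k**3 + 5*k**2 + 16*k + 8) gives s_k = -3**k*(k**2 - k + 4)*factorial(k).
Δs = -3**k*(3*k**3 + 5*k**2 + 16*k + 8)*factorial(k), as required.
Telescoping: Σ = s_(11) − s_(1) = -806110116134400 − (-12) = -806110116134388.

Σ = -806110116134388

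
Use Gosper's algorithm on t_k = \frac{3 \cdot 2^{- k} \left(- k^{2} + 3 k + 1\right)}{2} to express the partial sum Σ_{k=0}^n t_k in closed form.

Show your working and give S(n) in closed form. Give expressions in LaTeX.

S(n) = \frac{3 \cdot 2^{- n} \left(2 \cdot 2^{n} + n^{2} + n - 1\right)}{2}

Ratio r(k) = (k**2 - k - 3)/(2*(k**2 - 3*k - 1)).
So A=1/2 and B=1, with C=k**2 - 3*k - 1.
Set up (1/2)·f(k+1) − (1)·f(k) − (k**2 - 3*k - 1) = 0.
d = 2 from the (0,0,2) case.
Solving with deg f ≤ 2: f(k) = -2*(k**2 - k - 1).
Then R = B(k−1)f/C = -2*(k**2 - k - 1)/(k**2 - 3*k - 1), so s_k = R(k)·t_k = 3*(k**2 - k - 1)/2**k.
Check: Δs_k = 3*(-k**2 + 3*k + 1)/(2*2**k). ✓
s_(n+1) = 3*2**(-n - 1)*(n**2 + n - 1) and s_(0) = -3, so S(n) = 3*(2*2**n + n**2 + n - 1)/(2*2**n).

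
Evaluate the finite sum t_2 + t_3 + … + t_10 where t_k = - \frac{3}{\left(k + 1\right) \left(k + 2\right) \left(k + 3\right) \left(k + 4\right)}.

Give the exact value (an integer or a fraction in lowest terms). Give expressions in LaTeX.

Compute t_(k+1)/t_k: get (k + 1)/(k + 5).
Take A(k)=k + 1, B(k)=k + 5, C(k)=1.
Key eq: (k + 1)·f(k+1) = (k + 4)·f(k) + (1).
From deg A=1, deg B=1, deg C=0: d=3.
A polynomial solution: f(k) = k*(k**2 + 6*k + 11)/18.
So s_k = (B(k−1)f/C)·t_k = (k*(k + 4)*(k**2 + 6*k + 11)/18)·t_k = k*(-k**2 - 6*k - 11)/(6*(k + 1)*(k + 2)*(k + 3)).
Δs = -3/(k**4 + 10*k**3 + 35*k**2 + 50*k + 24), as required.
Evaluate s at k=11 and k=2: -121/728 and -3/20; difference -59/3640.

Σ = -59/3640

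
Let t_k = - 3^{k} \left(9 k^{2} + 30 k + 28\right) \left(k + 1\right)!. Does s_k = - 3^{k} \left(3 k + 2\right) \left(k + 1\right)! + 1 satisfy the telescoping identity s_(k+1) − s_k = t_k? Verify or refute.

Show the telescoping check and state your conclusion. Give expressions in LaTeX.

Valid: the claim telescopes to t_k.

s_(k+1) = -3**(k + 1)*(3*k + 5)*factorial(k + 2) + 1
s_(k+1) − s_k = -3**k*(9*k**2 + 30*k + 28)*factorial(k + 1)
(s_(k+1) − s_k) − t_k = 0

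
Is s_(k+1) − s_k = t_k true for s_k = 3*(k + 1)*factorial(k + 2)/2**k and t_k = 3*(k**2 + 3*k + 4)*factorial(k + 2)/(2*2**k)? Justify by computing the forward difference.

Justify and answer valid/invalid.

valid (s_(k+1) − s_k reduces to t_k)

s_(k+1) = 3*(k + 2)*factorial(k + 3)/(2*2**k)
s_(k+1) − s_k = 3*(k**2 + 3*k + 4)*factorial(k + 2)/(2*2**k)
(s_(k+1) − s_k) − t_k = 0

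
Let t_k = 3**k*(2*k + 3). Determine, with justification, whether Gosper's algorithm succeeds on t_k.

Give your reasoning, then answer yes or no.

r(k) = 3*(2*k + 5)/(2*k + 3) after simplifying.
So A=3 and B=1, with C=k + 3/2.
Set up (3)·f(k+1) − (1)·f(k) − (k + 3/2) = 0.
d = 1 from the (0,0,1) case.
Match coefficients ⇒ f(k) = k/2.
Then R = B(k−1)f/C = k/(2*k + 3), so s_k = R(k)·t_k = 3**k*k.
s_(k+1) − s_k = 3**k*(2*k + 3) = t_k.

Yes. s_k = 3**k*k.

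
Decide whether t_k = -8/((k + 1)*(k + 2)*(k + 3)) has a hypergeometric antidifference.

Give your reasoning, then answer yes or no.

Yes. s_k = 2*k*(-k - 3)/((k + 1)*(k + 2)).

r(k) = (k + 1)/(k + 4) after simplifying.
Take A(k)=k + 1, B(k)=k + 4, C(k)=1.
Need (k + 1)·f(k+1) − (k + 3)·f(k) = 1.
d = 2 from the (1,1,0) case.
A polynomial solution: f(k) = k*(k + 3)/4.
R(k) = B(k−1)·f(k)/C(k) = k*(k + 3)**2/4; s_k = R·t_k = 2*k*(-k - 3)/((k + 1)*(k + 2)).
Δs = -8/(k**3 + 6*k**2 + 11*k + 6), as required.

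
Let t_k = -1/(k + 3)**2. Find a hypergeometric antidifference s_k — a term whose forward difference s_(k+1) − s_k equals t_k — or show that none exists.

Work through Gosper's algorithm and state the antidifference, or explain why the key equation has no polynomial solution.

none (Gosper's algorithm certifies no s_k)

r(k) = (k + 3)**2/(k + 4)**2 after simplifying.
So A=k**2 + 6*k + 9 and B=k**2 + 8*k + 16, with C=1.
Need (k**2 + 6*k + 9)·f(k+1) − (k**2 + 6*k + 9)·f(k) = 1.
d = 0 from the (2,2,0) case.
Write f(k) = c0. Then LHS − RHS = -1, requiring -1 = 0: contradictory. No certificate.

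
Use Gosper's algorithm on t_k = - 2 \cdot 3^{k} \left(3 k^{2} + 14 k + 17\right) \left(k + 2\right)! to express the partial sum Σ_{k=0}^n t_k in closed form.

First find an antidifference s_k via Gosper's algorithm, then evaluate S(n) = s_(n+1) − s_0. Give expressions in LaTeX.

r(k) = 3*(3*k**3 + 29*k**2 + 94*k + 102)/(3*k**2 + 14*k + 17) after simplifying.
A = 3*k + 9, B = 1, C = k**2 + 14*k/3 + 17/3.
Key eq: (3*k + 9)·f(k+1) = (1)·f(k) + (k**2 + 14*k/3 + 17/3).
Bound: deg f ≤ 1.
Coefficient equations give f(k) = (k + 1)/3.
So s_k = (B(k−1)f/C)·t_k = ((k + 1)/(3*k**2 + 14*k + 17))·t_k = -2*3**k*(k + 1)*factorial(k + 2).
Check: Δs_k = -2*3**k*(3*k**2 + 14*k + 17)*factorial(k + 2). ✓
Evaluate: s_(n+1) = -6*3**n*(n + 2)*factorial(n + 3); subtract s_(0) = -4 ⇒ S(n) = -6*3**n*n*factorial(n + 3) - 12*3**n*factorial(n + 3) + 4.

S(n) = - 6 \cdot 3^{n} n \left(n + 3\right)! - 12 \cdot 3^{n} \left(n + 3\right)! + 4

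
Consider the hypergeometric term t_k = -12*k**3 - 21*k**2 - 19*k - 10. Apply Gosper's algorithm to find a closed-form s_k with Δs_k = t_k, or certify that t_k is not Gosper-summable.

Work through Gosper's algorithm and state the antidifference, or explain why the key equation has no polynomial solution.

s_k = k*(-3*k**3 - k**2 - 2*k - 4)

r(k) = (12*k**3 + 57*k**2 + 97*k + 62)/(12*k**3 + 21*k**2 + 19*k + 10) after simplifying.
A = 1, B = 1, C = k**3 + 7*k**2/4 + 19*k/12 + 5/6.
Need (1)·f(k+1) − (1)·f(k) = k**3 + 7*k**2/4 + 19*k/12 + 5/6.
Bound: deg f ≤ 4.
Solve for f: f(k) = k*(k + 1)*(3*k**2 - 2*k + 4)/12 (degree 4 ≤ 4).
Certificate R = B(k−1)f/C = k*(3*k**2 - 2*k + 4)/(12*k**2 + 9*k + 10) gives s_k = k*(-3*k**3 - k**2 - 2*k - 4).
Verify: -12*k**3 - 21*k**2 - 19*k - 10 matches t_k.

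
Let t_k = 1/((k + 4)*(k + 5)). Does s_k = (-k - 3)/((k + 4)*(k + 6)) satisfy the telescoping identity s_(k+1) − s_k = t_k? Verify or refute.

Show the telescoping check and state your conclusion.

s_(k+1) = (-k - 4)/((k + 5)*(k + 7))
s_(k+1) − s_k = (k**2 + 7*k + 9)/(k**4 + 22*k**3 + 179*k**2 + 638*k + 840)
(s_(k+1) − s_k) − t_k = 3*(-2*k - 11)/(k**4 + 22*k**3 + 179*k**2 + 638*k + 840)

Invalid: residual 3*(-2*k - 11)/(k**4 + 22*k**3 + 179*k**2 + 638*k + 840) ≠ 0.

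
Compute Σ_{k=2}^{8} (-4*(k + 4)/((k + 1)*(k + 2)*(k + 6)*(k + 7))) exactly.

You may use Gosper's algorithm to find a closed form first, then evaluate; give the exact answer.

The ratio is (k + 1)*(k + 5)*(k + 6)/((k + 3)*(k + 4)*(k + 8)).
Gosper form: A/B · C(k+1)/C(k) with A=k + 1, B=k + 8, C=k**4 + 16*k**3 + 95*k**2 + 248*k + 240.
f must satisfy (k + 1)·f(k+1) − (k + 7)·f(k) = k**4 + 16*k**3 + 95*k**2 + 248*k + 240.
Bound: deg f ≤ 6.
Coefficient equations give f(k) = k*(k + 2)*(k + 3)*(k + 4)*(k + 5)*(k + 7)/12.
Get s_k = R·t_k = k*(-k - 7)/(3*(k**2 + 7*k + 6)) with R(k) = B(k−1)f(k)/C(k) = k*(k + 2)*(k + 7)**2/(12*(k + 4)).
Check: Δs_k = 4*(-k - 4)/(k**4 + 16*k**3 + 83*k**2 + 152*k + 84). ✓
Sum = s_(9) − s_(2); s_(9) = -8/25, s_(2) = -1/4 ⇒ -7/100.

Σ = -7/100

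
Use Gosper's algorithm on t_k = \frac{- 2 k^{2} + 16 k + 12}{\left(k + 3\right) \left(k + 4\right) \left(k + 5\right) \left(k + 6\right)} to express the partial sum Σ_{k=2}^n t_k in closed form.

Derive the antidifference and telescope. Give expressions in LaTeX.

S(n) = \frac{- n^{3} + 125 n^{2} + 136 n - 260}{70 \left(n^{3} + 15 n^{2} + 74 n + 120\right)}

The ratio is (k + 3)*(8*k - (k + 1)**2 + 14)/((k + 7)*(-k**2 + 8*k + 6)).
A = k + 3, B = k + 7, C = k**2 - 8*k - 6.
f must satisfy (k + 3)·f(k+1) − (k + 6)·f(k) = k**2 - 8*k - 6.
From deg A=1, deg B=1, deg C=2: d=3.
Match coefficients ⇒ f(k) = -k*(k**2 + 52*k + 27)/40.
So s_k = (B(k−1)f/C)·t_k = (-k*(k + 6)*(k**2 + 52*k + 27)/(40*(k**2 - 8*k - 6)))·t_k = k*(k**2 + 52*k + 27)/(20*(k + 3)*(k + 4)*(k + 5)).
s_(k+1) − s_k = 2*(-k**2 + 8*k + 6)/(k**4 + 18*k**3 + 119*k**2 + 342*k + 360) = t_k.
Evaluate: s_(n+1) = (n**3 + 55*n**2 + 134*n + 80)/(20*(n**3 + 15*n**2 + 74*n + 120)); subtract s_(2) = 9/140 ⇒ S(n) = (-n**3 + 125*n**2 + 136*n - 260)/(70*(n**3 + 15*n**2 + 74*n + 120)).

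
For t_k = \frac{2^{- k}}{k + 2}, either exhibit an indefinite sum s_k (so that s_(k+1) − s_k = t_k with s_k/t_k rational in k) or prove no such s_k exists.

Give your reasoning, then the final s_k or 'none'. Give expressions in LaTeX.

not Gosper-summable; s_k does not exist

Compute t_(k+1)/t_k: get (k + 2)/(2*(k + 3)).
So A=k/2 + 1 and B=k + 3, with C=1.
f must satisfy (k/2 + 1)·f(k+1) − (k + 2)·f(k) = 1.
d = -1 from the (1,1,0) case.
d = -1 < 0 ⇒ no nonzero polynomial f; not summable.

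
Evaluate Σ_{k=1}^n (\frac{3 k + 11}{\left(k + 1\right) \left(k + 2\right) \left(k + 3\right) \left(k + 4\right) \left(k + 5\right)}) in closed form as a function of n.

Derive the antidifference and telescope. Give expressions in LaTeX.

Ratio r(k) = (k + 1)*(3*k + 14)/((k + 6)*(3*k + 11)).
Factor: A=k + 1; B=k + 6; C=k + 11/3.
Key eq: (k + 1)·f(k+1) = (k + 5)·f(k) + (k + 11/3).
d = 4 from the (1,1,1) case.
Solve for f: f(k) = k*(k + 3)*(k**2 + 7*k + 14)/24 (degree 4 ≤ 4).
Then R = B(k−1)f/C = k*(k + 3)*(k + 5)*(k**2 + 7*k + 14)/(8*(3*k + 11)), so s_k = R(k)·t_k = k*(k**2 + 7*k + 14)/(8*(k**3 + 7*k**2 + 14*k + 8)).
Verify: (3*k + 11)/(k**5 + 15*k**4 + 85*k**3 + 225*k**2 + 274*k + 120) matches t_k.
s_(n+1) = (n**3 + 10*n**2 + 31*n + 22)/(8*(n**3 + 10*n**2 + 31*n + 30)) and s_(1) = 11/120, so S(n) = n*(n**2 + 10*n + 31)/(30*(n**3 + 10*n**2 + 31*n + 30)).

S(n) = \frac{n \left(n^{2} + 10 n + 31\right)}{30 \left(n^{3} + 10 n^{2} + 31 n + 30\right)}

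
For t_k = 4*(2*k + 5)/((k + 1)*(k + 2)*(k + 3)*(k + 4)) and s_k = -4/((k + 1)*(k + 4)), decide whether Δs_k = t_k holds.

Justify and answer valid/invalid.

s_(k+1) = -4/((k + 2)*(k + 5))
s_(k+1) − s_k = 8*(k + 3)/(k**4 + 12*k**3 + 49*k**2 + 78*k + 40)
(s_(k+1) − s_k) − t_k = 4*(-3*k - 7)/(k**5 + 15*k**4 + 85*k**3 + 225*k**2 + 274*k + 120)

Invalid: residual 4*(-3*k - 7)/(k**5 + 15*k**4 + 85*k**3 + 225*k**2 + 274*k + 120) ≠ 0.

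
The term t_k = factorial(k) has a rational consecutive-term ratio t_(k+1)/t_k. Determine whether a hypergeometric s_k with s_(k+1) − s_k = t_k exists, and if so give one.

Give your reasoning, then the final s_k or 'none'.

none (Gosper's algorithm certifies no s_k)

Compute t_(k+1)/t_k: get k + 1.
A = k + 1, B = 1, C = 1.
f must satisfy (k + 1)·f(k+1) − (1)·f(k) = 1.
From deg A=1, deg B=0, deg C=0: d=-1.
Negative degree bound (-1): no f exists, t_k not Gosper-summable.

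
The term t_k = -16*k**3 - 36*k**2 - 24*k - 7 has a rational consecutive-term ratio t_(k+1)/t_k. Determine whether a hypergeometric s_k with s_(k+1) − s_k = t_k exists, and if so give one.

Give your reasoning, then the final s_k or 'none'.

s_k = k*(-4*k**3 - 4*k**2 + 2*k - 1)

r(k) = (16*k**3 + 84*k**2 + 144*k + 83)/(16*k**3 + 36*k**2 + 24*k + 7) after simplifying.
A = 1, B = 1, C = k**3 + 9*k**2/4 + 3*k/2 + 7/16.
Key eq: (1)·f(k+1) = (1)·f(k) + (k**3 + 9*k**2/4 + 3*k/2 + 7/16).
d = 4 from the (0,0,3) case.
Solving with deg f ≤ 4: f(k) = k*(4*k**3 + 4*k**2 - 2*k + 1)/16.
Certificate R = B(k−1)f/C = k*(4*k**3 + 4*k**2 - 2*k + 1)/(16*k**3 + 36*k**2 + 24*k + 7) gives s_k = k*(-4*k**3 - 4*k**2 + 2*k - 1).
Check: Δs_k = -16*k**3 - 36*k**2 - 24*k - 7. ✓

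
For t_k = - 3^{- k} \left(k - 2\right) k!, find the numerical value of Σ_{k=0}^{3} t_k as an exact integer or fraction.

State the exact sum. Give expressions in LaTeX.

Σ = 19/9

t_(k+1)/t_k = (k**2 - 1)/(3*(k - 2)).
Factor: A=k/3 + 1/3; B=1; C=k - 2.
Need (k/3 + 1/3)·f(k+1) − (1)·f(k) = k - 2.
From deg A=1, deg B=0, deg C=1: d=0.
Match coefficients ⇒ f(k) = 3.
Certificate R = B(k−1)f/C = 3/(k - 2) gives s_k = -3**(1 - k)*factorial(k).
Check: Δs_k = -(k - 2)*factorial(k)/3**k. ✓
Evaluate s at k=4 and k=0: -8/9 and -3; difference 19/9.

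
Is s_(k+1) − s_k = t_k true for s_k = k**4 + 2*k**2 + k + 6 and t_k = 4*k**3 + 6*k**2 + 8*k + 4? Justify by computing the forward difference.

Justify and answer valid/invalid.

s_(k+1) = k + (k + 1)**4 + 2*(k + 1)**2 + 7
s_(k+1) − s_k = 4*k**3 + 6*k**2 + 8*k + 4
(s_(k+1) − s_k) − t_k = 0

valid; difference matches t_k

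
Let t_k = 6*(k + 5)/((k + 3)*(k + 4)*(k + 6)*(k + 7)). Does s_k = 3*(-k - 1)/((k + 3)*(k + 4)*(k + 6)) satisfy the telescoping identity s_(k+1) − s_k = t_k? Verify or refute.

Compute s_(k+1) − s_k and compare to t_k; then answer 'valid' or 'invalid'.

s_(k+1) = 3*(-k - 2)/((k + 4)*(k + 5)*(k + 7))
s_(k+1) − s_k = 3*(2*k**2 + 11*k - 1)/(k**5 + 25*k**4 + 245*k**3 + 1175*k**2 + 2754*k + 2520)
(s_(k+1) − s_k) − t_k = 9*(-3*k - 17)/(k**5 + 25*k**4 + 245*k**3 + 1175*k**2 + 2754*k + 2520)

Invalid: residual 9*(-3*k - 17)/(k**5 + 25*k**4 + 245*k**3 + 1175*k**2 + 2754*k + 2520) ≠ 0.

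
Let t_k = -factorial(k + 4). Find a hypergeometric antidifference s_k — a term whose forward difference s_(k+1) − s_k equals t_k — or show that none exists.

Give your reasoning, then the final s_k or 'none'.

The ratio is k + 5.
So A=k + 5 and B=1, with C=1.
Key eq: (k + 5)·f(k+1) = (1)·f(k) + (1).
d = -1 from the (1,0,0) case.
deg f ≤ -1 is impossible — no certificate.

no hypergeometric antidifference exists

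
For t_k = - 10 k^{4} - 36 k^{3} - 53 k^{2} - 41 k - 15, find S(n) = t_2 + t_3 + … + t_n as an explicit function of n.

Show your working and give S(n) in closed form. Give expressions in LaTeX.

S(n) = - 2 n^{5} - 14 n^{4} - 39 n^{3} - 56 n^{2} - 44 n + 155

Step 1: r(k) = (10*k**4 + 76*k**3 + 221*k**2 + 295*k + 155)/(10*k**4 + 36*k**3 + 53*k**2 + 41*k + 15).
Factor: A=1; B=1; C=k**4 + 18*k**3/5 + 53*k**2/10 + 41*k/10 + 3/2.
Set up (1)·f(k+1) − (1)·f(k) − (k**4 + 18*k**3/5 + 53*k**2/10 + 41*k/10 + 3/2) = 0.
Bound: deg f ≤ 5.
Coefficient equations give f(k) = k*(2*k**4 + 4*k**3 + 3*k**2 + 3*k + 3)/10.
Certificate R = B(k−1)f/C = k*(2*k**4 + 4*k**3 + 3*k**2 + 3*k + 3)/(10*k**4 + 36*k**3 + 53*k**2 + 41*k + 15) gives s_k = k*(-2*k**4 - 4*k**3 - 3*k**2 - 3*k - 3).
s_(k+1) − s_k = -10*k**4 - 36*k**3 - 53*k**2 - 41*k - 15 = t_k.
Telescope: S(n) = s_(n+1) − s_(2) = -2*n**5 - 14*n**4 - 39*n**3 - 56*n**2 - 44*n - 15 − (-170) = -2*n**5 - 14*n**4 - 39*n**3 - 56*n**2 - 44*n + 155.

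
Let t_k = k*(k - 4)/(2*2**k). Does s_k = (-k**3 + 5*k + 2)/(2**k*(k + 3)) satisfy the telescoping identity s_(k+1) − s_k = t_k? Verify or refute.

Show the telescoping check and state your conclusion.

Invalid: residual (-k**3 - k**2 + 16*k + 2)/(2*2**k*(k**2 + 7*k + 12)) ≠ 0.

s_(k+1) = (5*k - (k + 1)**3 + 7)/(2*2**k*(k + 4))
s_(k+1) − s_k = (k**4 + 2*k**3 - 17*k**2 - 32*k + 2)/(2*2**k*(k**2 + 7*k + 12))
(s_(k+1) − s_k) − t_k = (-k**3 - k**2 + 16*k + 2)/(2*2**k*(k**2 + 7*k + 12))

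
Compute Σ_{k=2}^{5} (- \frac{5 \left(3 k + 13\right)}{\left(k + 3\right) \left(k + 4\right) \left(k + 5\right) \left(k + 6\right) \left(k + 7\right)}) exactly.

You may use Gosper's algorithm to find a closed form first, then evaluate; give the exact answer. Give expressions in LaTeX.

Σ = -227/16632

r(k) = (k + 3)*(3*k + 16)/((k + 8)*(3*k + 13)) after simplifying.
Normal form (A,B,C) = (k + 3, k + 8, k + 13/3).
Key eq: (k + 3)·f(k+1) = (k + 7)·f(k) + (k + 13/3).
Degrees (1,1,1) ⇒ d ≤ 4.
Coefficient equations give f(k) = k*(k + 4)*(k**2 + 14*k + 63)/270.
Get s_k = R·t_k = k*(-k**2 - 14*k - 63)/(18*(k**3 + 14*k**2 + 63*k + 90)) with R(k) = B(k−1)f(k)/C(k) = k*(k + 4)*(k + 7)*(k**2 + 14*k + 63)/(90*(3*k + 13)).
s_(k+1) − s_k = 5*(-3*k - 13)/(k**5 + 25*k**4 + 245*k**3 + 1175*k**2 + 2754*k + 2520) = t_k.
Sum = s_(6) − s_(2); s_(6) = -61/1188, s_(2) = -19/504 ⇒ -227/16632.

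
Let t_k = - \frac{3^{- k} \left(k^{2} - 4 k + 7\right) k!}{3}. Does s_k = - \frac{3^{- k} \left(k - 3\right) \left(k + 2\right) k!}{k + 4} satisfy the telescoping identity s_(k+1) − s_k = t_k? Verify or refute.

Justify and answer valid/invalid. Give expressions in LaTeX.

s_(k+1) = -(k - 2)*(k + 3)*factorial(k + 1)/(3*3**k*(k + 5))
s_(k+1) − s_k = -(k**4 + 3*k**3 - 9*k**2 + 7*k + 66)*factorial(k)/(3*3**k*(k + 4)*(k + 5))
(s_(k+1) − s_k) − t_k = 2*(k**3 - 12*k + 37)*factorial(k)/(3*3**k*(k + 4)*(k + 5))

Invalid: residual \frac{2 \cdot 3^{- k} \left(k^{3} - 12 k + 37\right) k!}{3 \left(k + 4\right) \left(k + 5\right)} ≠ 0.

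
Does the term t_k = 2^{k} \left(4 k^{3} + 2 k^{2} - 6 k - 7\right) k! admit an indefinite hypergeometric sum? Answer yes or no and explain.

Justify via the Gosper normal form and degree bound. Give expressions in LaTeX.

Yes. s_k = 2^{k} \left(2 k^{2} - 4 k - 3\right) k!.

Ratio r(k) = 2*(4*k**4 + 18*k**3 + 24*k**2 + 3*k - 7)/(4*k**3 + 2*k**2 - 6*k - 7).
Normal form (A,B,C) = (2*k + 2, 1, k**3 + k**2/2 - 3*k/2 - 7/4).
Need (2*k + 2)·f(k+1) − (1)·f(k) = k**3 + k**2/2 - 3*k/2 - 7/4.
deg f ≤ 2 (via 1,0,3).
Solve for f: f(k) = (2*k**2 - 4*k - 3)/4 (degree 2 ≤ 2).
Then R = B(k−1)f/C = (2*k**2 - 4*k - 3)/(4*k**3 + 2*k**2 - 6*k - 7), so s_k = R(k)·t_k = 2**k*(2*k**2 - 4*k - 3)*factorial(k).
Verify: 2**k*(4*k**3 + 2*k**2 - 6*k - 7)*factorial(k) matches t_k.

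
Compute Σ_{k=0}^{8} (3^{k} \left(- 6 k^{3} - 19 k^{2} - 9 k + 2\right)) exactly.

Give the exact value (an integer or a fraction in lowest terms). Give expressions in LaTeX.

Compute t_(k+1)/t_k: get 3*(6*k**3 + 37*k**2 + 65*k + 32)/(6*k**3 + 19*k**2 + 9*k - 2).
Take A(k)=3, B(k)=1, C(k)=k**3 + 19*k**2/6 + 3*k/2 - 1/3.
Solve (3)·f(k+1) − (1)·f(k) = k**3 + 19*k**2/6 + 3*k/2 - 1/3.
Bound: deg f ≤ 3.
Solve for f: f(k) = (3*k - 4)*(k**2 + 1)/6 (degree 3 ≤ 3).
So s_k = (B(k−1)f/C)·t_k = ((3*k - 4)*(k**2 + 1)/(6*k**3 + 19*k**2 + 9*k - 2))·t_k = 3**k*(-3*k**3 + 4*k**2 - 3*k + 4).
Δs = 3**k*(-6*k**3 - 19*k**2 - 9*k + 2), as required.
Telescoping: Σ = s_(9) − s_(0) = -37122138 − (4) = -37122142.

Σ = -37122142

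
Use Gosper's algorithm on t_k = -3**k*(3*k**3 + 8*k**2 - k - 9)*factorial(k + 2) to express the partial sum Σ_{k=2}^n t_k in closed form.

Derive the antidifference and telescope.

Ratio r(k) = 3*(3*k**4 + 26*k**3 + 75*k**2 + 73*k + 3)/(3*k**3 + 8*k**2 - k - 9).
Normal form (A,B,C) = (3*k + 9, 1, k**3 + 8*k**2/3 - k/3 - 3).
Solve (3*k + 9)·f(k+1) − (1)·f(k) = k**3 + 8*k**2/3 - k/3 - 3.
d = 2 from the (1,0,3) case.
Solve for f: f(k) = k*(k - 2)/3 (degree 2 ≤ 2).
R(k) = B(k−1)·f(k)/C(k) = k*(k - 2)/(3*k**3 + 8*k**2 - k - 9); s_k = R·t_k = -3**k*k*(k - 2)*factorial(k + 2).
Verify: -3**k*(3*k**3 + 8*k**2 - k - 9)*factorial(k + 2) matches t_k.
Telescope: S(n) = s_(n+1) − s_(2) = -3**(n + 1)*(n - 1)*(n + 1)*factorial(n + 3) − (0) = -3**(n + 1)*(n - 1)*(n + 1)*factorial(n + 3).

S(n) = -3**(n + 1)*(n - 1)*(n + 1)*factorial(n + 3)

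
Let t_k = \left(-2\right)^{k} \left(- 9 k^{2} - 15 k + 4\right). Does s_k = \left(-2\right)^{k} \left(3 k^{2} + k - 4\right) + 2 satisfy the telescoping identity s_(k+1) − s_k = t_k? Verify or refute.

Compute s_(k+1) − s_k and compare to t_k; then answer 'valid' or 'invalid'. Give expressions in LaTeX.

Valid — Δs_k = t_k.

s_(k+1) = -2*(-2)**k*(k + 3*(k + 1)**2 - 3) + 2
s_(k+1) − s_k = (-2)**k*(-9*k**2 - 15*k + 4)
(s_(k+1) − s_k) − t_k = 0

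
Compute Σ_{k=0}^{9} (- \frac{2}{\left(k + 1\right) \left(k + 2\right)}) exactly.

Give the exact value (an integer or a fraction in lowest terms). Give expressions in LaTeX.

Σ = -20/11

The ratio is (k + 1)/(k + 3).
Factor: A=k + 1; B=k + 3; C=1.
Key eq: (k + 1)·f(k+1) = (k + 2)·f(k) + (1).
Degrees (1,1,0) ⇒ d ≤ 1.
Solving with deg f ≤ 1: f(k) = k.
R(k) = B(k−1)·f(k)/C(k) = k*(k + 2); s_k = R·t_k = -2*k/(k + 1).
Check: Δs_k = -2/(k**2 + 3*k + 2). ✓
Σ_(k=0)^(9) t_k = s_(10) − s_(0) = -20/11 − (0) = -20/11.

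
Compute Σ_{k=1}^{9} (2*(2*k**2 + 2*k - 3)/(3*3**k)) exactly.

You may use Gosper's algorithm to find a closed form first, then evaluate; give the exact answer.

The ratio is (2*k**2 + 6*k + 1)/(3*(2*k**2 + 2*k - 3)).
So A=1/3 and B=1, with C=k**2 + k - 3/2.
Set up (1/3)·f(k+1) − (1)·f(k) − (k**2 + k - 3/2) = 0.
deg f ≤ 2 (via 0,0,2).
Match coefficients ⇒ f(k) = -3*k*(k + 2)/2.
R(k) = B(k−1)·f(k)/C(k) = -3*k*(k + 2)/(2*k**2 + 2*k - 3); s_k = R·t_k = 2*k*(-k - 2)/3**k.
s_(k+1) − s_k = 2*(2*k**2 + 2*k - 3)/(3*3**k) = t_k.
Σ_(k=1)^(9) t_k = s_(10) − s_(1) = -80/19683 − (-2) = 39286/19683.

Σ = 39286/19683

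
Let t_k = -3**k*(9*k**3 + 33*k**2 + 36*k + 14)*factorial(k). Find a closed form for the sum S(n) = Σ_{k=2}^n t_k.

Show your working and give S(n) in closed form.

S(n) = -9*3**n*n**3*factorial(n) - 36*3**n*n**2*factorial(n) - 39*3**n*n*factorial(n) - 12*3**n*factorial(n) + 288

Step 1: r(k) = 3*(9*k**4 + 69*k**3 + 189*k**2 + 221*k + 92)/(9*k**3 + 33*k**2 + 36*k + 14).
A = 3*k + 3, B = 1, C = k**3 + 11*k**2/3 + 4*k + 14/9.
Need (3*k + 3)·f(k+1) − (1)·f(k) = k**3 + 11*k**2/3 + 4*k + 14/9.
Bound: deg f ≤ 2.
A polynomial solution: f(k) = (3*k**2 + 3*k - 2)/9.
Get s_k = R·t_k = -3**k*(3*k**2 + 3*k - 2)*factorial(k) with R(k) = B(k−1)f(k)/C(k) = (3*k**2 + 3*k - 2)/(9*k**3 + 33*k**2 + 36*k + 14).
s_(k+1) − s_k = -3**k*(9*k**3 + 33*k**2 + 36*k + 14)*factorial(k) = t_k.
s_(n+1) = -3**(n + 1)*(3*n**2 + 9*n + 4)*factorial(n + 1) and s_(2) = -288, so S(n) = -9*3**n*n**3*factorial(n) - 36*3**n*n**2*factorial(n) - 39*3**n*n*factorial(n) - 12*3**n*factorial(n) + 288.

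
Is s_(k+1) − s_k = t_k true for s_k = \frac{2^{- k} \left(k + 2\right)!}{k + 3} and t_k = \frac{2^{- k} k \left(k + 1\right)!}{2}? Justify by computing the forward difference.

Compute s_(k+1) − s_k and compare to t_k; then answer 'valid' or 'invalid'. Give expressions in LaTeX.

s_(k+1) = factorial(k + 3)/(2*2**k*(k + 4))
s_(k+1) − s_k = (k**2 + 4*k + 1)*factorial(k + 2)/(2*2**k*(k + 3)*(k + 4))
(s_(k+1) − s_k) − t_k = -(k**2 + 3*k - 2)*factorial(k + 1)/(2*2**k*(k + 3)*(k + 4))

Invalid: residual - \frac{2^{- k} \left(k^{2} + 3 k - 2\right) \left(k + 1\right)!}{2 \left(k + 3\right) \left(k + 4\right)} ≠ 0.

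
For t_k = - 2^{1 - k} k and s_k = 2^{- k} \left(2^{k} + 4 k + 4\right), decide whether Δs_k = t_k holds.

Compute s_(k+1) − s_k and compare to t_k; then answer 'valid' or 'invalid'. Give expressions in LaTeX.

s_(k+1) = (2**k + 2*k + 4)/2**k
s_(k+1) − s_k = -2**(1 - k)*k
(s_(k+1) − s_k) − t_k = 0

Valid: the claim telescopes to t_k.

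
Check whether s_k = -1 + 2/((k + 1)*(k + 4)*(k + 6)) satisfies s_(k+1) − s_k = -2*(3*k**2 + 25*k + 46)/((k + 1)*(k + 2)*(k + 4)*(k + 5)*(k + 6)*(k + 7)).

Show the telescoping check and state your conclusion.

Valid: the claim telescopes to t_k.

s_(k+1) = -1 + 2/((k + 2)*(k + 5)*(k + 7))
s_(k+1) − s_k = 2/((k + 2)*(k + 5)*(k + 7)) - 2/((k + 1)*(k + 4)*(k + 6))
(s_(k+1) − s_k) − t_k = 0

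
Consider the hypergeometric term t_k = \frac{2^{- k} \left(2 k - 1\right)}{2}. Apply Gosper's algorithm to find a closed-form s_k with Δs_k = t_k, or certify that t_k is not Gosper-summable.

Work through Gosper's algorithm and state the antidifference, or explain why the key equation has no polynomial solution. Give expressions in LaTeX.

Step 1: r(k) = (2*k + 1)/(2*(2*k - 1)).
Factor: A=1/2; B=1; C=k - 1/2.
Set up (1/2)·f(k+1) − (1)·f(k) − (k - 1/2) = 0.
deg f ≤ 1 (via 0,0,1).
Match coefficients ⇒ f(k) = -2*k - 1.
Certificate R = B(k−1)f/C = -2*(2*k + 1)/(2*k - 1) gives s_k = (-2*k - 1)/2**k.
Check: Δs_k = (2*k - 1)/(2*2**k). ✓

s_k = 2^{- k} \left(- 2 k - 1\right)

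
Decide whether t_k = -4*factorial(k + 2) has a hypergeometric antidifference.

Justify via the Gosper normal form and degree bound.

No; the degree bound rules out any f.

t_(k+1)/t_k = k + 3.
Normal form (A,B,C) = (k + 3, 1, 1).
Key eq: (k + 3)·f(k+1) = (1)·f(k) + (1).
d = -1 from the (1,0,0) case.
Negative degree bound (-1): no f exists, t_k not Gosper-summable.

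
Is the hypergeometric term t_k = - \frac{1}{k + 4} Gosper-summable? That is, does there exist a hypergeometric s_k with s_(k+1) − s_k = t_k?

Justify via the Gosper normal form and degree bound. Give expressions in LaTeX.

No. Not Gosper-summable.

t_(k+1)/t_k = (k + 4)/(k + 5).
Normal form (A,B,C) = (k + 4, k + 5, 1).
Need (k + 4)·f(k+1) − (k + 4)·f(k) = 1.
d = 0 from the (1,1,0) case.
Put f(k) = c0: A·f(k+1) − B(k−1)·f(k) − C = -1; need -1 = 0 — inconsistent ⇒ no f, not summable.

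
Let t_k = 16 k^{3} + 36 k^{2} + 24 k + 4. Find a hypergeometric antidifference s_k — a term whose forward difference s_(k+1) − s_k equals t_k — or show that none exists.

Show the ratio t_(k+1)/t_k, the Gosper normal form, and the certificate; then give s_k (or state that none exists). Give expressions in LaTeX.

Step 1: r(k) = (4*k**3 + 21*k**2 + 36*k + 20)/(4*k**3 + 9*k**2 + 6*k + 1).
A = 1, B = 1, C = k**3 + 9*k**2/4 + 3*k/2 + 1/4.
f must satisfy (1)·f(k+1) − (1)·f(k) = k**3 + 9*k**2/4 + 3*k/2 + 1/4.
deg f ≤ 4 (via 0,0,3).
Solving with deg f ≤ 4: f(k) = k*(k + 1)*(2*k**2 - 1)/8.
Then R = B(k−1)f/C = k*(2*k**2 - 1)/(2*(k + 1)*(4*k + 1)), so s_k = R(k)·t_k = 2*k*(2*k**3 + 2*k**2 - k - 1).
Δs = 16*k**3 + 36*k**2 + 24*k + 4, as required.

s_k = 2 k \left(2 k^{3} + 2 k^{2} - k - 1\right)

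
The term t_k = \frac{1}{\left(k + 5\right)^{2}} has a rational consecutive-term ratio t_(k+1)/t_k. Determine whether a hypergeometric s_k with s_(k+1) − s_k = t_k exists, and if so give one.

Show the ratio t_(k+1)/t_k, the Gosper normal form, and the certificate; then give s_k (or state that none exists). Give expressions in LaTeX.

Step 1: r(k) = (k + 5)**2/(k + 6)**2.
So A=k**2 + 10*k + 25 and B=k**2 + 12*k + 36, with C=1.
Solve (k**2 + 10*k + 25)·f(k+1) − (k**2 + 10*k + 25)·f(k) = 1.
Degrees (2,2,0) ⇒ d ≤ 0.
Write f(k) = c0. Then LHS − RHS = -1, requiring -1 = 0: contradictory. No certificate.

no hypergeometric antidifference exists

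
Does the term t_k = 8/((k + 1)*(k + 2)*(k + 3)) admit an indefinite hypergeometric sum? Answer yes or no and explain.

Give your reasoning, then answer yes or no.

Yes. s_k = 2*k*(k + 3)/((k + 1)*(k + 2)).

Step 1: r(k) = (k + 1)/(k + 4).
A = k + 1, B = k + 4, C = 1.
Solve (k + 1)·f(k+1) − (k + 3)·f(k) = 1.
From deg A=1, deg B=1, deg C=0: d=2.
Match coefficients ⇒ f(k) = k*(k + 3)/4.
Then R = B(k−1)f/C = k*(k + 3)**2/4, so s_k = R(k)·t_k = 2*k*(k + 3)/((k + 1)*(k + 2)).
Verify: 8/(k**3 + 6*k**2 + 11*k + 6) matches t_k.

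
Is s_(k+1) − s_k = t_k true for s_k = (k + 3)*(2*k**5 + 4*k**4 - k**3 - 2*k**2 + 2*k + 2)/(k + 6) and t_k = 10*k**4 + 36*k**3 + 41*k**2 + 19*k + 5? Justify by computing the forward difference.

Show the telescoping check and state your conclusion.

Invalid: residual 3*(-8*k**5 - 92*k**4 - 258*k**3 - 267*k**2 - 117*k - 28)/(k**2 + 13*k + 42) ≠ 0.

s_(k+1) = (2*k**6 + 22*k**5 + 91*k**4 + 179*k**3 + 177*k**2 + 91*k + 28)/(k + 7)
s_(k+1) − s_k = (10*k**6 + 142*k**5 + 653*k**4 + 1290*k**3 + 1173*k**2 + 512*k + 126)/(k**2 + 13*k + 42)
(s_(k+1) − s_k) − t_k = 3*(-8*k**5 - 92*k**4 - 258*k**3 - 267*k**2 - 117*k - 28)/(k**2 + 13*k + 42)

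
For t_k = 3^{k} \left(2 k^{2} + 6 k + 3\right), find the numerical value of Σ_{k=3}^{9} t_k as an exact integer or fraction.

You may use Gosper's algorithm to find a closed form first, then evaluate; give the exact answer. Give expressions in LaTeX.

r(k) = 3*(2*k**2 + 10*k + 11)/(2*k**2 + 6*k + 3) after simplifying.
Normal form (A,B,C) = (3, 1, k**2 + 3*k + 3/2).
Key eq: (3)·f(k+1) = (1)·f(k) + (k**2 + 3*k + 3/2).
From deg A=0, deg B=0, deg C=2: d=2.
Coefficient equations give f(k) = k**2/2.
Then R = B(k−1)f/C = k**2/(2*k**2 + 6*k + 3), so s_k = R(k)·t_k = 3**k*k**2.
Check: Δs_k = 3**k*(-k**2 + 3*(k + 1)**2). ✓
Evaluate s at k=10 and k=3: 5904900 and 243; difference 5904657.

Σ = 5904657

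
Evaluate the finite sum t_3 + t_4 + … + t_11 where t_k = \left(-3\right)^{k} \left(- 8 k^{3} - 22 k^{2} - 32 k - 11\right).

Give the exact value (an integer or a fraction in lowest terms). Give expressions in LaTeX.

The ratio is 3*(-8*k**3 - 46*k**2 - 100*k - 73)/(8*k**3 + 22*k**2 + 32*k + 11).
Factor: A=-3; B=1; C=k**3 + 11*k**2/4 + 4*k + 11/8.
Key eq: (-3)·f(k+1) = (1)·f(k) + (k**3 + 11*k**2/4 + 4*k + 11/8).
Bound: deg f ≤ 3.
Match coefficients ⇒ f(k) = -(2*k**3 + k**2 + 2*k - 1)/8.
Get s_k = R·t_k = (-3)**k*(2*k**3 + k**2 + 2*k - 1) with R(k) = B(k−1)f(k)/C(k) = -(2*k**3 + k**2 + 2*k - 1)/(8*k**3 + 22*k**2 + 32*k + 11).
Δs = (-3)**k*(-8*k**3 - 22*k**2 - 32*k - 11), as required.
Telescoping: Σ = s_(12) − s_(3) = 1925410743 − (-1836) = 1925412579.

Σ = 1925412579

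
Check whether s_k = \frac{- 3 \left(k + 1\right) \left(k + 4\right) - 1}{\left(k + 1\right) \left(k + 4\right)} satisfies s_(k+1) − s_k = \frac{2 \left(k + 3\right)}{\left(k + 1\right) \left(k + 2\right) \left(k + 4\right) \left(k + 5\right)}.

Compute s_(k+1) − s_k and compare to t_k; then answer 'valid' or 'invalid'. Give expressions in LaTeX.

Valid — Δs_k = t_k.

s_(k+1) = (-3*(k + 2)*(k + 5) - 1)/((k + 2)*(k + 5))
s_(k+1) − s_k = 2*(k + 3)/(k**4 + 12*k**3 + 49*k**2 + 78*k + 40)
(s_(k+1) − s_k) − t_k = 0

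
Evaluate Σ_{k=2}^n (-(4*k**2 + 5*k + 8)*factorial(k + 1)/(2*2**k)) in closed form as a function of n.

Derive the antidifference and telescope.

Step 1: r(k) = (k + 2)*(5*k + 4*(k + 1)**2 + 13)/(2*(4*k**2 + 5*k + 8)).
Normal form (A,B,C) = (k/2 + 1, 1, k**2 + 5*k/4 + 2).
Solve (k/2 + 1)·f(k+1) − (1)·f(k) = k**2 + 5*k/4 + 2.
d = 1 from the (1,0,2) case.
Solve for f: f(k) = (4*k + 1)/2 (degree 1 ≤ 1).
Get s_k = R·t_k = -(4*k + 1)*factorial(k + 1)/2**k with R(k) = B(k−1)f(k)/C(k) = 2*(4*k + 1)/(4*k**2 + 5*k + 8).
Check: Δs_k = -(4*k**2 + 5*k + 8)*factorial(k + 1)/(2*2**k). ✓
Evaluate: s_(n+1) = -2**(-n - 1)*(4*n + 5)*factorial(n + 2); subtract s_(2) = -27/2 ⇒ S(n) = 2**(-n - 1)*(27*2**n - 4*n**3*factorial(n) - 17*n**2*factorial(n) - 23*n*factorial(n) - 10*factorial(n)).

S(n) = 2**(-n - 1)*(27*2**n - 4*n**3*factorial(n) - 17*n**2*factorial(n) - 23*n*factorial(n) - 10*factorial(n))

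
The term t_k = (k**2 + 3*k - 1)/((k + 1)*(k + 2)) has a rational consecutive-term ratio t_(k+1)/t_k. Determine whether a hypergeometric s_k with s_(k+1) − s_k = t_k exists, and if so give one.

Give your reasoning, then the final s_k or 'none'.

s_k = k*(k - 2)/(k + 1)

The ratio is (k + 1)*(3*k + (k + 1)**2 + 2)/((k + 3)*(k**2 + 3*k - 1)).
A = k + 1, B = k + 3, C = k**2 + 3*k - 1.
Set up (k + 1)·f(k+1) − (k + 2)·f(k) − (k**2 + 3*k - 1) = 0.
Degrees (1,1,2) ⇒ d ≤ 2.
Solving with deg f ≤ 2: f(k) = k*(k - 2).
Then R = B(k−1)f/C = k*(k - 2)*(k + 2)/(k**2 + 3*k - 1), so s_k = R(k)·t_k = k*(k - 2)/(k + 1).
Δs = (k**2 + 3*k - 1)/(k**2 + 3*k + 2), as required.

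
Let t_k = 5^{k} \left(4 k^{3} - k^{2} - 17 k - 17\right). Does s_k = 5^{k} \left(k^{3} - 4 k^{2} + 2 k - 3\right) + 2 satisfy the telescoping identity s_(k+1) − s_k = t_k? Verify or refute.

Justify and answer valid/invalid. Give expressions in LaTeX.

valid (s_(k+1) − s_k reduces to t_k)

s_(k+1) = 5**(k + 1)*(2*k + (k + 1)**3 - 4*(k + 1)**2 - 1) + 2
s_(k+1) − s_k = 5**k*(4*k**3 - k**2 - 17*k - 17)
(s_(k+1) − s_k) − t_k = 0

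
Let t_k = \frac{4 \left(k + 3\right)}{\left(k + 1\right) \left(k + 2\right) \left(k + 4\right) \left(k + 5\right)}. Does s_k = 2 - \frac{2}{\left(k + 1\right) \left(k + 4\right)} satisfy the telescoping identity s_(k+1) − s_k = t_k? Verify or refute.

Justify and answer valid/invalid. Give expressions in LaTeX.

Valid — Δs_k = t_k.

s_(k+1) = 2 - 2/((k + 2)*(k + 5))
s_(k+1) − s_k = 4*(k + 3)/(k**4 + 12*k**3 + 49*k**2 + 78*k + 40)
(s_(k+1) − s_k) − t_k = 0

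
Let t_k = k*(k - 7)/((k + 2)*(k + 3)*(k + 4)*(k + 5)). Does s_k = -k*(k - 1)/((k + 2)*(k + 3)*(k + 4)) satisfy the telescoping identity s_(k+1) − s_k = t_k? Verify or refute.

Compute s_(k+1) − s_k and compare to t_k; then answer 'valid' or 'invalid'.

valid; difference matches t_k

s_(k+1) = -k*(k + 1)/((k + 3)*(k + 4)*(k + 5))
s_(k+1) − s_k = k*(k - 7)/(k**4 + 14*k**3 + 71*k**2 + 154*k + 120)
(s_(k+1) − s_k) − t_k = 0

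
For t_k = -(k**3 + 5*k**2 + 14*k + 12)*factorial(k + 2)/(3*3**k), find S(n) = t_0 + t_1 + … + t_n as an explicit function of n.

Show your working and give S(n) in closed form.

S(n) = (24*3**n - n**5*factorial(n) - 11*n**4*factorial(n) - 49*n**3*factorial(n) - 109*n**2*factorial(n) - 118*n*factorial(n) - 48*factorial(n))/(3*3**n)

The ratio is (k**4 + 11*k**3 + 51*k**2 + 113*k + 96)/(3*(k**3 + 5*k**2 + 14*k + 12)).
Normal form (A,B,C) = (k/3 + 1, 1, k**3 + 5*k**2 + 14*k + 12).
Solve (k/3 + 1)·f(k+1) − (1)·f(k) = k**3 + 5*k**2 + 14*k + 12.
deg f ≤ 2 (via 1,0,3).
A polynomial solution: f(k) = 3*(k**2 + 3*k + 4).
Then R = B(k−1)f/C = 3*(k**2 + 3*k + 4)/(k**3 + 5*k**2 + 14*k + 12), so s_k = R(k)·t_k = -(k**2 + 3*k + 4)*factorial(k + 2)/3**k.
Δs = -(k**3 + 5*k**2 + 14*k + 12)*factorial(k + 2)/(3*3**k), as required.
Evaluate: s_(n+1) = -3**(-n - 1)*(n**2 + 5*n + 8)*factorial(n + 3); subtract s_(0) = -8 ⇒ S(n) = (24*3**n - n**5*factorial(n) - 11*n**4*factorial(n) - 49*n**3*factorial(n) - 109*n**2*factorial(n) - 118*n*factorial(n) - 48*factorial(n))/(3*3**n).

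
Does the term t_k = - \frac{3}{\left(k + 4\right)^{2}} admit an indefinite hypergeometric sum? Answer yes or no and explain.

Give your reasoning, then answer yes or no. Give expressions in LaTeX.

No — the linear system for f has no solution.

r(k) = (k + 4)**2/(k + 5)**2 after simplifying.
Gosper form: A/B · C(k+1)/C(k) with A=k**2 + 8*k + 16, B=k**2 + 10*k + 25, C=1.
Key eq: (k**2 + 8*k + 16)·f(k+1) = (k**2 + 8*k + 16)·f(k) + (1).
From deg A=2, deg B=2, deg C=0: d=0.
Generic f = c0 gives residual -1; -1 = 0 cannot hold, so t_k is not Gosper-summable.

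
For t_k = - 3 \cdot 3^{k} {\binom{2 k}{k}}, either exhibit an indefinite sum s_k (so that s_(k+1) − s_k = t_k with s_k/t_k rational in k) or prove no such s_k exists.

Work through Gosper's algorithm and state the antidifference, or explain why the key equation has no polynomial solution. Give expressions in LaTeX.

not Gosper-summable; s_k does not exist

Step 1: r(k) = 6*(2*k + 1)/(k + 1).
Gosper form: A/B · C(k+1)/C(k) with A=12*k + 6, B=k + 1, C=1.
Key eq: (12*k + 6)·f(k+1) = (k)·f(k) + (1).
From deg A=1, deg B=1, deg C=0: d=-1.
deg f ≤ -1 is impossible — no certificate.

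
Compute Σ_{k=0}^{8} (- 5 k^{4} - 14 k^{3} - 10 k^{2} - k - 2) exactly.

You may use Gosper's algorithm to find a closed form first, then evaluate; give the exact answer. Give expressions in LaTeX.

Σ = -64098

The ratio is (5*k**4 + 34*k**3 + 82*k**2 + 83*k + 32)/(5*k**4 + 14*k**3 + 10*k**2 + k + 2).
Take A(k)=1, B(k)=1, C(k)=k**4 + 14*k**3/5 + 2*k**2 + k/5 + 2/5.
f must satisfy (1)·f(k+1) − (1)·f(k) = k**4 + 14*k**3/5 + 2*k**2 + k/5 + 2/5.
deg f ≤ 5 (via 0,0,4).
Match coefficients ⇒ f(k) = k*(k**4 + k**3 - 2*k**2 - k + 3)/5.
Get s_k = R·t_k = k*(-k**4 - k**3 + 2*k**2 + k - 3) with R(k) = B(k−1)f(k)/C(k) = k*(k**4 + k**3 - 2*k**2 - k + 3)/(5*k**4 + 14*k**3 + 10*k**2 + k + 2).
Δs = -5*k**4 - 14*k**3 - 10*k**2 - k - 2, as required.
Sum = s_(9) − s_(0); s_(9) = -64098, s_(0) = 0 ⇒ -64098.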